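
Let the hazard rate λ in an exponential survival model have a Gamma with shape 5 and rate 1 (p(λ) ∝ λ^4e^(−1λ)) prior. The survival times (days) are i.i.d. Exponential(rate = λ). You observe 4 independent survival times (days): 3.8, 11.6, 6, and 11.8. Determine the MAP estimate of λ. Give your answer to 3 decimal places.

λ̂_MAP = 0.234

The Exponential(rate=λ) likelihood is ∝ λ^n e^(−λΣtᵢ). Here n = 4 and Σtᵢ = 3.8 + 11.6 + 6 + 11.8 = 33.2.
Posterior ∝ λ^4e^(−1λ) · λ^4e^(−33.2λ) = λ^8e^(−34.2λ), i.e. Gamma(9, 34.2).
Mode = (a−1)/b = 8/34.2 ≈ 0.234.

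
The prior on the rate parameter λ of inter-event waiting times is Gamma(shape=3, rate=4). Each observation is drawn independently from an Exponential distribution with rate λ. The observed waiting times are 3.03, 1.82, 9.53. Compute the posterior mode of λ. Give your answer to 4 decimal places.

λ̂_MAP = 0.2720

The Exponential(rate=λ) likelihood is ∝ λ^n e^(−λΣtᵢ). Here n = 3 and Σtᵢ = 3.03 + 1.82 + 9.53 = 14.38.
Posterior ∝ λ^2e^(−4λ) · λ^3e^(−14.38λ) = λ^5e^(−18.38λ), i.e. Gamma(6, 18.38).
Mode = (a−1)/b = 5/18.38 ≈ 0.2720.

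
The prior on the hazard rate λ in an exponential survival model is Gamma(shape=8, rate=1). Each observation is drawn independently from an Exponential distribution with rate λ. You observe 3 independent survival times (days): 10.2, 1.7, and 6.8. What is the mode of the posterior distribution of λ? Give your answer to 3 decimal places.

The Exponential(rate=λ) likelihood is ∝ λ^n e^(−λΣtᵢ). Here n = 3 and Σtᵢ = 10.2 + 1.7 + 6.8 = 18.7.
Posterior ∝ λ^7e^(−1λ) · λ^3e^(−18.7λ) = λ^10e^(−19.7λ), i.e. Gamma(11, 19.7).
Mode = (a−1)/b = 10/19.7 ≈ 0.508.

λ̂_MAP = 0.508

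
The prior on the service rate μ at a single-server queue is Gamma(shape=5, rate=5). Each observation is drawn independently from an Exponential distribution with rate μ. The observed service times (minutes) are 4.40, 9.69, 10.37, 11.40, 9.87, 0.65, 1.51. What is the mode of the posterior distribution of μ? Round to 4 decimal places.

The Exponential(rate=μ) likelihood is ∝ μ^n e^(−μΣtᵢ). Here n = 7 and Σtᵢ = 4.40 + 9.69 + 10.37 + 11.40 + 9.87 + 0.65 + 1.51 = 47.89.
Posterior ∝ μ^4e^(−5μ) · μ^7e^(−47.89μ) = μ^11e^(−52.89μ), i.e. Gamma(12, 52.89).
Mode = (a−1)/b = 11/52.89 ≈ 0.2080.

μ̂_MAP = 0.2080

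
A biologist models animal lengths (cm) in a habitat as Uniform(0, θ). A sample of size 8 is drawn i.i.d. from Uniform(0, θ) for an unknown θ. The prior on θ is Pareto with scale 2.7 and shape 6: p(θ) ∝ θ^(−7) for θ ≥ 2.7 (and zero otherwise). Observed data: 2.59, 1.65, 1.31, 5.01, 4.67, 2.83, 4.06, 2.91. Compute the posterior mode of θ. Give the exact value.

The Uniform(0, θ) likelihood is θ^(−n) for θ ≥ max(xᵢ), zero otherwise. Here max(xᵢ) = 5.01.
Posterior ∝ θ^(−7) · θ^(−8) = θ^(−15) on θ ≥ max(2.7, 5.01) = 5.01.
This density is strictly decreasing in θ, so the posterior mode lies at the lower boundary of the support.

θ̂_MAP = 5.01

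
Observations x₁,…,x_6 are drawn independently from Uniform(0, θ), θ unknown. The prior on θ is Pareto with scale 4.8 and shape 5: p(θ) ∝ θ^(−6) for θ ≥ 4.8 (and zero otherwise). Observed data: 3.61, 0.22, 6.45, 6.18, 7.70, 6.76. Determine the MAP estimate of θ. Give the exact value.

θ̂_MAP = 7.70

The Uniform(0, θ) likelihood is θ^(−n) for θ ≥ max(xᵢ), zero otherwise. Here max(xᵢ) = 7.70.
Posterior ∝ θ^(−6) · θ^(−6) = θ^(−12) on θ ≥ max(4.8, 7.70) = 7.70.
This density is strictly decreasing in θ, so the posterior mode lies at the lower boundary of the support.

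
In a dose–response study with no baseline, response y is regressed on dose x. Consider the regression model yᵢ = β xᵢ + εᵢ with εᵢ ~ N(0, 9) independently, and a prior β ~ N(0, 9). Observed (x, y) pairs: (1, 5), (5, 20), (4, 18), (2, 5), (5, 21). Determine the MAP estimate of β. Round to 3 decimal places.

β̂_MAP = 4.056

log p(β | y) = −Σ(yᵢ − βxᵢ)²/(2·9) − β²/(2·9) + const.
Setting the derivative to zero: Σxᵢ(yᵢ − βxᵢ)/9 − β/9 = 0, so β = Σxᵢyᵢ / (Σxᵢ² + σ²/τ²).
Σxᵢyᵢ = 1·5 + 5·20 + 4·18 + 2·5 + 5·21 = 292; Σxᵢ² = 71; σ²/τ² = 1.
β̂_MAP = 292 / (71 + 1) = 292/72 ≈ 4.056.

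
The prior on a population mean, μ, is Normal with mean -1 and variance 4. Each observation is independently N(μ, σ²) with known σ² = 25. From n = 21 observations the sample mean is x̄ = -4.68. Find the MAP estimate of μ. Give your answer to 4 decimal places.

n = 21, x̄ = -4.68.
For a Normal prior and Normal likelihood with known variance, the posterior is Normal; its mode equals its mean, the precision-weighted average.
Prior precision 1/σ₀² = 1/4 = 0.25; data precision n/σ² = 21/25 = 0.84.
μ̂ = (0.25·(-1) + 0.84·(-4.68)) / (0.25 + 0.84) = (-4.1812)/1.09 = -10453/2725 ≈ -3.8360.

μ̂_MAP = -3.8360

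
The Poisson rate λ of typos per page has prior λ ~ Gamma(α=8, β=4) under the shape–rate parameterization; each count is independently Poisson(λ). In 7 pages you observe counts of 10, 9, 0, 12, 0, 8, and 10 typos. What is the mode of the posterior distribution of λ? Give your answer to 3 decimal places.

Σxᵢ = 10+9+0+12+0+8+10 = 49, with n = 7.
Posterior ∝ λ^7e^(−4λ) · λ^49e^(−7λ) = λ^56e^(−11λ), i.e. Gamma(shape=57, rate=11).
The mode of a Gamma(a, b) with a ≥ 1 (shape–rate) is (a−1)/b = 56/11 ≈ 5.091.

λ̂_MAP = 5.091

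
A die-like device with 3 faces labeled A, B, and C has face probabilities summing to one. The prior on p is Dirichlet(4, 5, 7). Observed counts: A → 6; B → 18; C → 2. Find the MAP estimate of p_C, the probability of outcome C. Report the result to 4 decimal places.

MAP estimate of p_C = 0.2051

The posterior is Dirichlet(αᵢ + nᵢ) = Dirichlet(10, 23, 9).
For a Dirichlet(a₁,…,a_K) with all aᵢ > 1, the mode has j-th component (aⱼ − 1)/(Σaᵢ − K).
Here Σaᵢ = 42 and K = 3, so p_C = (9 − 1)/(42 − 3) = 8/39 ≈ 0.2051.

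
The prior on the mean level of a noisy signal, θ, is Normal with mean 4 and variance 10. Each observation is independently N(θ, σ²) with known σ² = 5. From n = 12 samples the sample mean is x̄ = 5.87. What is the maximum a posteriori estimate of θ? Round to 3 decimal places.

n = 12, x̄ = 5.87.
For a Normal prior and Normal likelihood with known variance, the posterior is Normal; its mode equals its mean, the precision-weighted average.
Prior precision 1/σ₀² = 1/10 = 0.1; data precision n/σ² = 12/5 = 2.4.
θ̂ = (0.1·4 + 2.4·5.87) / (0.1 + 2.4) = 14.488/2.5 = 5.7952 ≈ 5.795.

θ̂_MAP = 5.795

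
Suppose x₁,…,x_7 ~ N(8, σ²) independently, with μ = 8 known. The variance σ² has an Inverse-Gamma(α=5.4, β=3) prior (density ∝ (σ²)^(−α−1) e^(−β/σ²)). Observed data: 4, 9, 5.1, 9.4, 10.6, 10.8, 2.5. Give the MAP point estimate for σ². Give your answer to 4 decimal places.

σ̂²_MAP = 3.9505

Sum of squared deviations about the known mean: SS = (4−8)² + (9−8)² + (5.1−8)² + (9.4−8)² + (10.6−8)² + (10.8−8)² + (2.5−8)² = 72.22.
The Normal likelihood contributes (σ²)^(−n/2) exp(−SS/(2σ²)), so the posterior is Inverse-Gamma(α + n/2, β + SS/2) = Inverse-Gamma(8.9, 39.11).
The mode of Inverse-Gamma(a, b) is b/(a+1) = 39.11/9.9 ≈ 3.9505.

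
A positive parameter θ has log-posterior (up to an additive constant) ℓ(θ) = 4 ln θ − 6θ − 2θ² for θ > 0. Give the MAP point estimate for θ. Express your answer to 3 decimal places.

ℓ'(θ) = 4/θ − 6 − 4θ. Setting this to zero and multiplying by θ: 4θ² + 6θ − 4 = 0.
θ = (−6 + √(6² + 4·4·4)) / (2·4) = (−6 + √100) / 8 = (−6 + 10)/8 = 1/2.
ℓ''(θ) = −4/θ² − 4 < 0, confirming a maximum.

θ̂_MAP = 0.500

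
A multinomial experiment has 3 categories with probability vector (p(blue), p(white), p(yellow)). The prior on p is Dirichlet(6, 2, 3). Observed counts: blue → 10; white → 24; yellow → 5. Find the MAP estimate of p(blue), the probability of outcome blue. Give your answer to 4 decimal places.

The posterior is Dirichlet(αᵢ + nᵢ) = Dirichlet(16, 26, 8).
For a Dirichlet(a₁,…,a_K) with all aᵢ > 1, the mode has j-th component (aⱼ − 1)/(Σaᵢ − K).
Here Σaᵢ = 50 and K = 3, so p(blue) = (16 − 1)/(50 − 3) = 15/47 ≈ 0.3191.

MAP estimate of p(blue) = 0.3191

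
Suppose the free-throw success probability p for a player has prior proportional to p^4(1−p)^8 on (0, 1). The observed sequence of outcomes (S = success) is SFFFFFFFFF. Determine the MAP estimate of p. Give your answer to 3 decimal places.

p̂_MAP = 0.227

The prior density ∝ p^4(1−p)^8 is the kernel of Beta(5, 9).
Data: 1 success in 10 trials (from the sequence). The binomial likelihood contributes p(1−p)^9, so the posterior is Beta(5+1, 9+9) = Beta(6, 18).
For Beta(a, b) with a, b > 1 the mode is (a−1)/(a+b−2) = 5/22 ≈ 0.227.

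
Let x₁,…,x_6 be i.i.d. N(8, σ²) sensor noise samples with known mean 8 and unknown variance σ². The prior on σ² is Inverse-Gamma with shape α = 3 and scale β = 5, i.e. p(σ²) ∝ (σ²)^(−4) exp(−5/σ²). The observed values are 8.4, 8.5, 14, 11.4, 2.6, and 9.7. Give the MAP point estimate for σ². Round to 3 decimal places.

Sum of squared deviations about the known mean: SS = (8.4−8)² + (8.5−8)² + (14−8)² + (11.4−8)² + (2.6−8)² + (9.7−8)² = 80.02.
The Normal likelihood contributes (σ²)^(−n/2) exp(−SS/(2σ²)), so the posterior is Inverse-Gamma(α + n/2, β + SS/2) = Inverse-Gamma(6, 45.01).
The mode of Inverse-Gamma(a, b) is b/(a+1) = 45.01/7 ≈ 6.430.

σ̂²_MAP = 6.430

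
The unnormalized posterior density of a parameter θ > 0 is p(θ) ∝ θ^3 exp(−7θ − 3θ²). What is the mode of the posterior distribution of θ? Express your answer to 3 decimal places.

ℓ'(θ) = 3/θ − 7 − 6θ. Setting this to zero and multiplying by θ: 6θ² + 7θ − 3 = 0.
θ = (−7 + √(7² + 4·6·3)) / (2·6) = (−7 + √121) / 12 = (−7 + 11)/12 = 1/3.
ℓ''(θ) = −3/θ² − 6 < 0, confirming a maximum.

θ̂_MAP = 0.333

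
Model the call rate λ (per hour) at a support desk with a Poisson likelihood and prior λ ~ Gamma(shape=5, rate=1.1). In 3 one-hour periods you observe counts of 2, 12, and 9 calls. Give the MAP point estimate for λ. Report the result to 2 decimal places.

Σxᵢ = 2+12+9 = 23, with n = 3.
Posterior ∝ λ^4e^(−1.1λ) · λ^23e^(−3λ) = λ^27e^(−4.1λ), i.e. Gamma(shape=28, rate=4.1).
The mode of a Gamma(a, b) with a ≥ 1 (shape–rate) is (a−1)/b = 27/4.1 ≈ 6.59.

λ̂_MAP = 6.59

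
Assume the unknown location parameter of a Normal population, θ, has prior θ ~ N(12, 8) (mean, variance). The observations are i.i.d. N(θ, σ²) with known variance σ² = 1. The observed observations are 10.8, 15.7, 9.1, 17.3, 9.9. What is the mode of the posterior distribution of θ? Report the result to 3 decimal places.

n = 5; x̄ = (10.8 + 15.7 + 9.1 + 17.3 + 9.9)/5 = 62.8/5 = 12.56.
For a Normal prior and Normal likelihood with known variance, the posterior is Normal; its mode equals its mean, the precision-weighted average.
Prior precision 1/σ₀² = 1/8 = 0.125; data precision n/σ² = 5/1 = 5.
θ̂ = (0.125·12 + 5·12.56) / (0.125 + 5) = 64.3/5.125 = 2572/205 ≈ 12.546.

θ̂_MAP = 12.546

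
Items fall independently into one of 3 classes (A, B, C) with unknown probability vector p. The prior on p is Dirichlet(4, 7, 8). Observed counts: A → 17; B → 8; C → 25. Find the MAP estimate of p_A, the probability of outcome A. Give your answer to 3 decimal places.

MAP estimate of p_A = 0.303

The posterior is Dirichlet(αᵢ + nᵢ) = Dirichlet(21, 15, 33).
For a Dirichlet(a₁,…,a_K) with all aᵢ > 1, the mode has j-th component (aⱼ − 1)/(Σaᵢ − K).
Here Σaᵢ = 69 and K = 3, so p_A = (21 − 1)/(69 − 3) = 20/66 ≈ 0.303.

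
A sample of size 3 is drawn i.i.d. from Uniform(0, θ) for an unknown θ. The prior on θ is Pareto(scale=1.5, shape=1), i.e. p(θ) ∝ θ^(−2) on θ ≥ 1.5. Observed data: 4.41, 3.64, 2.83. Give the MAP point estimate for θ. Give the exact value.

The Uniform(0, θ) likelihood is θ^(−n) for θ ≥ max(xᵢ), zero otherwise. Here max(xᵢ) = 4.41.
Posterior ∝ θ^(−2) · θ^(−3) = θ^(−5) on θ ≥ max(1.5, 4.41) = 4.41.
This density is strictly decreasing in θ, so the posterior mode lies at the lower boundary of the support.

θ̂_MAP = 4.41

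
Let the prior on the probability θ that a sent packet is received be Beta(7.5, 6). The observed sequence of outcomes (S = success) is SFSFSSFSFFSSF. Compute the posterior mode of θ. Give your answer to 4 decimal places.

θ̂_MAP = 0.5510

Prior: Beta(7.5, 6).
Data: 7 successes in 13 trials (from the sequence). The binomial likelihood contributes θ^7(1−θ)^6, so the posterior is Beta(7.5+7, 6+6) = Beta(14.5, 12).
For Beta(a, b) with a, b > 1 the mode is (a−1)/(a+b−2) = 13.5/24.5 ≈ 0.5510.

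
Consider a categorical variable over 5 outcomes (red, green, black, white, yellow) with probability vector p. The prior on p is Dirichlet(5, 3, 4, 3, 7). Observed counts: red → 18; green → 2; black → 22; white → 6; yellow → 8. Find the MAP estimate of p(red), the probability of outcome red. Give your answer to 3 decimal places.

MAP estimate of p(red) = 0.301

The posterior is Dirichlet(αᵢ + nᵢ) = Dirichlet(23, 5, 26, 9, 15).
For a Dirichlet(a₁,…,a_K) with all aᵢ > 1, the mode has j-th component (aⱼ − 1)/(Σaᵢ − K).
Here Σaᵢ = 78 and K = 5, so p(red) = (23 − 1)/(78 − 5) = 22/73 ≈ 0.301.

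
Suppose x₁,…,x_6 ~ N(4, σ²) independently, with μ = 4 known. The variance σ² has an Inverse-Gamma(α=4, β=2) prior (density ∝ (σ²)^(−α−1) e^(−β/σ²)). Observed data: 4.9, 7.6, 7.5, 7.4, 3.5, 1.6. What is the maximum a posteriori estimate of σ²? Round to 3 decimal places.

σ̂²_MAP = 2.974

Sum of squared deviations about the known mean: SS = (4.9−4)² + (7.6−4)² + (7.5−4)² + (7.4−4)² + (3.5−4)² + (1.6−4)² = 43.59.
The Normal likelihood contributes (σ²)^(−n/2) exp(−SS/(2σ²)), so the posterior is Inverse-Gamma(α + n/2, β + SS/2) = Inverse-Gamma(7, 23.795).
The mode of Inverse-Gamma(a, b) is b/(a+1) = 23.795/8 ≈ 2.974.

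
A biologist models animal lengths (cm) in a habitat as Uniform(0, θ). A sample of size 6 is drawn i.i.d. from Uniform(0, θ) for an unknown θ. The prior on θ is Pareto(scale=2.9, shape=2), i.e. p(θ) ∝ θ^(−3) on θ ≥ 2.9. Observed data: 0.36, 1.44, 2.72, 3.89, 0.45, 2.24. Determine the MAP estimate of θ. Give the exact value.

The Uniform(0, θ) likelihood is θ^(−n) for θ ≥ max(xᵢ), zero otherwise. Here max(xᵢ) = 3.89.
Posterior ∝ θ^(−3) · θ^(−6) = θ^(−9) on θ ≥ max(2.9, 3.89) = 3.89.
This density is strictly decreasing in θ, so the posterior mode lies at the lower boundary of the support.

θ̂_MAP = 3.89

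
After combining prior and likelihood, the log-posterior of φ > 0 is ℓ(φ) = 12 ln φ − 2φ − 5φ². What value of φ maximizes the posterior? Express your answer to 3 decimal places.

ℓ'(φ) = 12/φ − 2 − 10φ. Setting this to zero and multiplying by φ: 10φ² + 2φ − 12 = 0.
φ = (−2 + √(2² + 4·10·12)) / (2·10) = (−2 + √484) / 20 = (−2 + 22)/20 = 1.
ℓ''(φ) = −12/φ² − 10 < 0, confirming a maximum.

φ̂_MAP = 1.000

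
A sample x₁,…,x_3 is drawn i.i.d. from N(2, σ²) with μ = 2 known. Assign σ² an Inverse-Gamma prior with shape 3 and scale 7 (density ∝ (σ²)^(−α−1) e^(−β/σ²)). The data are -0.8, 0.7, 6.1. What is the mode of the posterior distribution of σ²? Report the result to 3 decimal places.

σ̂²_MAP = 3.667

Sum of squared deviations about the known mean: SS = (-0.8−2)² + (0.7−2)² + (6.1−2)² = 26.34.
The Normal likelihood contributes (σ²)^(−n/2) exp(−SS/(2σ²)), so the posterior is Inverse-Gamma(α + n/2, β + SS/2) = Inverse-Gamma(4.5, 20.17).
The mode of Inverse-Gamma(a, b) is b/(a+1) = 20.17/5.5 ≈ 3.667.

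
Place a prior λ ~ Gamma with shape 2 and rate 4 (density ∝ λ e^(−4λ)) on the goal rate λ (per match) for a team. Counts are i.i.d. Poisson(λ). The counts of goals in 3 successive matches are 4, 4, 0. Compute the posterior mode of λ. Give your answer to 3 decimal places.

Σxᵢ = 4+4+0 = 8, with n = 3.
Posterior ∝ λe^(−4λ) · λ^8e^(−3λ) = λ^9e^(−7λ), i.e. Gamma(shape=10, rate=7).
The mode of a Gamma(a, b) with a ≥ 1 (shape–rate) is (a−1)/b = 9/7 ≈ 1.286.

λ̂_MAP = 1.286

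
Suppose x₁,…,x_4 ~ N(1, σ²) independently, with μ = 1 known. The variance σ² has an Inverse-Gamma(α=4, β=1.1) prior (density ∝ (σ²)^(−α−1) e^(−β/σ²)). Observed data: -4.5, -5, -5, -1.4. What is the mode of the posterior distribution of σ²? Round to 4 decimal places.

Sum of squared deviations about the known mean: SS = (-4.5−1)² + (-5−1)² + (-5−1)² + (-1.4−1)² = 108.01.
The Normal likelihood contributes (σ²)^(−n/2) exp(−SS/(2σ²)), so the posterior is Inverse-Gamma(α + n/2, β + SS/2) = Inverse-Gamma(6, 55.105).
The mode of Inverse-Gamma(a, b) is b/(a+1) = 55.105/7 ≈ 7.8721.

σ̂²_MAP = 7.8721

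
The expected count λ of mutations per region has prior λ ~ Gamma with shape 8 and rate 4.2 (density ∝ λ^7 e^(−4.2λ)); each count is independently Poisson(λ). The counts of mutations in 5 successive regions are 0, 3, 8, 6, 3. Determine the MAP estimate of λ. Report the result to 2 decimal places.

λ̂_MAP = 2.93

Σxᵢ = 0+3+8+6+3 = 20, with n = 5.
Posterior ∝ λ^7e^(−4.2λ) · λ^20e^(−5λ) = λ^27e^(−9.2λ), i.e. Gamma(shape=28, rate=9.2).
The mode of a Gamma(a, b) with a ≥ 1 (shape–rate) is (a−1)/b = 27/9.2 ≈ 2.93.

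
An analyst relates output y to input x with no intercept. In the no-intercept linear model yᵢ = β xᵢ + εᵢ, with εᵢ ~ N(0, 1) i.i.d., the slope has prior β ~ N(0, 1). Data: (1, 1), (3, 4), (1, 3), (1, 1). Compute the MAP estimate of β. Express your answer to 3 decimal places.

β̂_MAP = 1.308

log p(β | y) = −Σ(yᵢ − βxᵢ)²/(2·1) − β²/(2·1) + const.
Setting the derivative to zero: Σxᵢ(yᵢ − βxᵢ)/1 − β/1 = 0, so β = Σxᵢyᵢ / (Σxᵢ² + σ²/τ²).
Σxᵢyᵢ = 1·1 + 3·4 + 1·3 + 1·1 = 17; Σxᵢ² = 12; σ²/τ² = 1.
β̂_MAP = 17 / (12 + 1) = 17/13 ≈ 1.308.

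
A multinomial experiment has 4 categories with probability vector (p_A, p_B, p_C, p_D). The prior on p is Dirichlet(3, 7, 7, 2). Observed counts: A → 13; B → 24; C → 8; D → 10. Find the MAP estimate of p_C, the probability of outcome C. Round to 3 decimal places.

MAP estimate of p_C = 0.200

The posterior is Dirichlet(αᵢ + nᵢ) = Dirichlet(16, 31, 15, 12).
For a Dirichlet(a₁,…,a_K) with all aᵢ > 1, the mode has j-th component (aⱼ − 1)/(Σaᵢ − K).
Here Σaᵢ = 74 and K = 4, so p_C = (15 − 1)/(74 − 4) = 14/70 ≈ 0.200.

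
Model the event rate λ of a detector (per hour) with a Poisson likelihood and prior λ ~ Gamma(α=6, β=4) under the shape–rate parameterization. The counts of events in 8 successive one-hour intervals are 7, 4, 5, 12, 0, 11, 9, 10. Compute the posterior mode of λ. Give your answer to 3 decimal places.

λ̂_MAP = 5.250

Σxᵢ = 7+4+5+12+0+11+9+10 = 58, with n = 8.
Posterior ∝ λ^5e^(−4λ) · λ^58e^(−8λ) = λ^63e^(−12λ), i.e. Gamma(shape=64, rate=12).
The mode of a Gamma(a, b) with a ≥ 1 (shape–rate) is (a−1)/b = 63/12 ≈ 5.250.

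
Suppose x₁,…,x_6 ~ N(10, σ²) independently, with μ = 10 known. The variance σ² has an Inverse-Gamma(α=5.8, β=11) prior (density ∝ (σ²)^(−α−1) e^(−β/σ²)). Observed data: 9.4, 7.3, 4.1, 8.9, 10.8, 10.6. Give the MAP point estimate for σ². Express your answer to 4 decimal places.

σ̂²_MAP = 3.4015

Sum of squared deviations about the known mean: SS = (9.4−10)² + (7.3−10)² + (4.1−10)² + (8.9−10)² + (10.8−10)² + (10.6−10)² = 44.67.
The Normal likelihood contributes (σ²)^(−n/2) exp(−SS/(2σ²)), so the posterior is Inverse-Gamma(α + n/2, β + SS/2) = Inverse-Gamma(8.8, 33.335).
The mode of Inverse-Gamma(a, b) is b/(a+1) = 33.335/9.8 ≈ 3.4015.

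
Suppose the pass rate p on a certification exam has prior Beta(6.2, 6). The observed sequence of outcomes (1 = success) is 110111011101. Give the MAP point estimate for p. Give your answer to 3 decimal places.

Prior: Beta(6.2, 6).
Data: 9 successes in 12 trials (from the sequence). The binomial likelihood contributes p^9(1−p)^3, so the posterior is Beta(6.2+9, 6+3) = Beta(15.2, 9).
For Beta(a, b) with a, b > 1 the mode is (a−1)/(a+b−2) = 14.2/22.2 ≈ 0.640.

p̂_MAP = 0.640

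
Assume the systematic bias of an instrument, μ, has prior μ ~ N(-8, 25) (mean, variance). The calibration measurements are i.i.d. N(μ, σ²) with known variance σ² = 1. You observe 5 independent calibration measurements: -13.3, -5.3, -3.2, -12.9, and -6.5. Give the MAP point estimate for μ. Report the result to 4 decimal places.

n = 5; x̄ = ((-13.3) + (-5.3) + (-3.2) + (-12.9) + (-6.5))/5 = -41.2/5 = -8.24.
For a Normal prior and Normal likelihood with known variance, the posterior is Normal; its mode equals its mean, the precision-weighted average.
Prior precision 1/σ₀² = 1/25 = 0.04; data precision n/σ² = 5/1 = 5.
μ̂ = (0.04·(-8) + 5·(-8.24)) / (0.04 + 5) = (-41.52)/5.04 = -173/21 ≈ -8.2381.

μ̂_MAP = -8.2381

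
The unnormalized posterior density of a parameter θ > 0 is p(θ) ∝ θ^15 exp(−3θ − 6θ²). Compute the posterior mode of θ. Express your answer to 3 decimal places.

ℓ'(θ) = 15/θ − 3 − 12θ. Setting this to zero and multiplying by θ: 12θ² + 3θ − 15 = 0.
θ = (−3 + √(3² + 4·12·15)) / (2·12) = (−3 + √729) / 24 = (−3 + 27)/24 = 1.
ℓ''(θ) = −15/θ² − 12 < 0, confirming a maximum.

θ̂_MAP = 1.000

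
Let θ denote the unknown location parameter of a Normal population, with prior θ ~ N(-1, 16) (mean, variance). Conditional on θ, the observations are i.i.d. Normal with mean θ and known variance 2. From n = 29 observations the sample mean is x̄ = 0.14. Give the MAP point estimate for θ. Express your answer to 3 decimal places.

θ̂_MAP = 0.135

n = 29, x̄ = 0.14.
For a Normal prior and Normal likelihood with known variance, the posterior is Normal; its mode equals its mean, the precision-weighted average.
Prior precision 1/σ₀² = 1/16 = 0.0625; data precision n/σ² = 29/2 = 14.5.
θ̂ = (0.0625·(-1) + 14.5·0.14) / (0.0625 + 14.5) = 1.9675/14.5625 = 787/5825 ≈ 0.135.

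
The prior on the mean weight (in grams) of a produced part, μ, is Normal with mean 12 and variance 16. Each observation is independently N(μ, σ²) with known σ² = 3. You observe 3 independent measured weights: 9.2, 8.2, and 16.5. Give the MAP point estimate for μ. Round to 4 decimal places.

n = 3; x̄ = (9.2 + 8.2 + 16.5)/3 = 33.9/3 = 11.3.
For a Normal prior and Normal likelihood with known variance, the posterior is Normal; its mode equals its mean, the precision-weighted average.
Prior precision 1/σ₀² = 1/16 = 0.0625; data precision n/σ² = 3/3 = 1.
μ̂ = (0.0625·12 + 1·11.3) / (0.0625 + 1) = 12.05/1.0625 = 964/85 ≈ 11.3412.

μ̂_MAP = 11.3412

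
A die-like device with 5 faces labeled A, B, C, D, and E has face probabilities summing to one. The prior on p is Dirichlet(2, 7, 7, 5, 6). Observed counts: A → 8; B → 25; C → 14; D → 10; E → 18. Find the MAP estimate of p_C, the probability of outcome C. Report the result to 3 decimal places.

MAP estimate of p_C = 0.206

The posterior is Dirichlet(αᵢ + nᵢ) = Dirichlet(10, 32, 21, 15, 24).
For a Dirichlet(a₁,…,a_K) with all aᵢ > 1, the mode has j-th component (aⱼ − 1)/(Σaᵢ − K).
Here Σaᵢ = 102 and K = 5, so p_C = (21 − 1)/(102 − 5) = 20/97 ≈ 0.206.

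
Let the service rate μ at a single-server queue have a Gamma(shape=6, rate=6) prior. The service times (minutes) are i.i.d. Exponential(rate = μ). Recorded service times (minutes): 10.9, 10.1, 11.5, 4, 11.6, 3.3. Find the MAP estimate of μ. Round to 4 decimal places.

The Exponential(rate=μ) likelihood is ∝ μ^n e^(−μΣtᵢ). Here n = 6 and Σtᵢ = 10.9 + 10.1 + 11.5 + 4 + 11.6 + 3.3 = 51.4.
Posterior ∝ μ^5e^(−6μ) · μ^6e^(−51.4μ) = μ^11e^(−57.4μ), i.e. Gamma(12, 57.4).
Mode = (a−1)/b = 11/57.4 ≈ 0.1916.

μ̂_MAP = 0.1916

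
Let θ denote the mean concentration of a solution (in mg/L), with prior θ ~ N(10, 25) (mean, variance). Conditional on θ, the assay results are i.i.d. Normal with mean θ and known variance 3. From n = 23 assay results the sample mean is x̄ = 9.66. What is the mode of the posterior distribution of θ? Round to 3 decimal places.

n = 23, x̄ = 9.66.
For a Normal prior and Normal likelihood with known variance, the posterior is Normal; its mode equals its mean, the precision-weighted average.
Prior precision 1/σ₀² = 1/25 = 0.04; data precision n/σ² = 23/3.
θ̂ = (0.04·10 + (23/3)·9.66) / (0.04 + 23/3) = 74.46/(578/75) = 657/68 ≈ 9.662.

θ̂_MAP = 9.662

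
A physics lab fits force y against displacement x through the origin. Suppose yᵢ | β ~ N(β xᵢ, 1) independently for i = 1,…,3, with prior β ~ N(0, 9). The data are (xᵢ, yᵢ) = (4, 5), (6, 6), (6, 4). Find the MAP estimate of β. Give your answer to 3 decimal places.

β̂_MAP = 0.908

log p(β | y) = −Σ(yᵢ − βxᵢ)²/(2·1) − β²/(2·9) + const.
Setting the derivative to zero: Σxᵢ(yᵢ − βxᵢ)/1 − β/9 = 0, so β = Σxᵢyᵢ / (Σxᵢ² + σ²/τ²).
Σxᵢyᵢ = 4·5 + 6·6 + 6·4 = 80; Σxᵢ² = 88; σ²/τ² = 1/9.
β̂_MAP = 80 / (88 + 1/9) = 80/(793/9) = 720/793 ≈ 0.908.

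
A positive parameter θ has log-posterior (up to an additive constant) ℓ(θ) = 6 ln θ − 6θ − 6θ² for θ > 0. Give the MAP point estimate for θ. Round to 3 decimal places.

θ̂_MAP = 0.500

ℓ'(θ) = 6/θ − 6 − 12θ. Setting this to zero and multiplying by θ: 12θ² + 6θ − 6 = 0.
θ = (−6 + √(6² + 4·12·6)) / (2·12) = (−6 + √324) / 24 = (−6 + 18)/24 = 1/2.
ℓ''(θ) = −6/θ² − 12 < 0, confirming a maximum.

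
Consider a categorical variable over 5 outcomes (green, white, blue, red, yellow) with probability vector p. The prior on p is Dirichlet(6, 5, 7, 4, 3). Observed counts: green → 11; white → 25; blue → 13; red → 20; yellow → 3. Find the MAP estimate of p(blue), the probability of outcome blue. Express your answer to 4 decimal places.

MAP estimate of p(blue) = 0.2065

The posterior is Dirichlet(αᵢ + nᵢ) = Dirichlet(17, 30, 20, 24, 6).
For a Dirichlet(a₁,…,a_K) with all aᵢ > 1, the mode has j-th component (aⱼ − 1)/(Σaᵢ − K).
Here Σaᵢ = 97 and K = 5, so p(blue) = (20 − 1)/(97 − 5) = 19/92 ≈ 0.2065.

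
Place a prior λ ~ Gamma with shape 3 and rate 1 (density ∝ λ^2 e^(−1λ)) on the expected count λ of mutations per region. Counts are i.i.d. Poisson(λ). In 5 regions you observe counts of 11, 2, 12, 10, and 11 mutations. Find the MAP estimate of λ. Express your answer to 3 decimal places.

Σxᵢ = 11+2+12+10+11 = 46, with n = 5.
Posterior ∝ λ^2e^(−1λ) · λ^46e^(−5λ) = λ^48e^(−6λ), i.e. Gamma(shape=49, rate=6).
The mode of a Gamma(a, b) with a ≥ 1 (shape–rate) is (a−1)/b = 48/6 ≈ 8.000.

λ̂_MAP = 8.000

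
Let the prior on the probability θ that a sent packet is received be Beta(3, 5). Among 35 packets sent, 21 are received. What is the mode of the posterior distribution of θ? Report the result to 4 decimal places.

θ̂_MAP = 0.5610

Prior: Beta(3, 5).
Data: 21 successes in 35 trials. The binomial likelihood contributes θ^21(1−θ)^14, so the posterior is Beta(3+21, 5+14) = Beta(24, 19).
For Beta(a, b) with a, b > 1 the mode is (a−1)/(a+b−2) = 23/41 ≈ 0.5610.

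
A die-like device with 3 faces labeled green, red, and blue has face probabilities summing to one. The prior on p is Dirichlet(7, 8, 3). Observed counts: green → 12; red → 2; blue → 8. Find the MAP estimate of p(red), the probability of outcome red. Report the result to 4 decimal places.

The posterior is Dirichlet(αᵢ + nᵢ) = Dirichlet(19, 10, 11).
For a Dirichlet(a₁,…,a_K) with all aᵢ > 1, the mode has j-th component (aⱼ − 1)/(Σaᵢ − K).
Here Σaᵢ = 40 and K = 3, so p(red) = (10 − 1)/(40 − 3) = 9/37 ≈ 0.2432.

MAP estimate of p(red) = 0.2432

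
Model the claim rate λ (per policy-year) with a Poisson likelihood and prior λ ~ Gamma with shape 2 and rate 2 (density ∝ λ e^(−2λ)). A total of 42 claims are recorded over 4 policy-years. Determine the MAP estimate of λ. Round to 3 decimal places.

Σxᵢ = 42, n = 4.
Posterior ∝ λe^(−2λ) · λ^42e^(−4λ) = λ^43e^(−6λ), i.e. Gamma(shape=44, rate=6).
The mode of a Gamma(a, b) with a ≥ 1 (shape–rate) is (a−1)/b = 43/6 ≈ 7.167.

λ̂_MAP = 7.167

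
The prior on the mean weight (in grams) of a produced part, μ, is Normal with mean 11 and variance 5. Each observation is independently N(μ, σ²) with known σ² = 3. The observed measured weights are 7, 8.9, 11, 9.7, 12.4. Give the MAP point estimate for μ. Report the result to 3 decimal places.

n = 5; x̄ = (7 + 8.9 + 11 + 9.7 + 12.4)/5 = 49/5 = 9.8.
For a Normal prior and Normal likelihood with known variance, the posterior is Normal; its mode equals its mean, the precision-weighted average.
Prior precision 1/σ₀² = 1/5 = 0.2; data precision n/σ² = 5/3.
μ̂ = (0.2·11 + (5/3)·9.8) / (0.2 + 5/3) = (278/15)/(28/15) = 139/14 ≈ 9.929.

μ̂_MAP = 9.929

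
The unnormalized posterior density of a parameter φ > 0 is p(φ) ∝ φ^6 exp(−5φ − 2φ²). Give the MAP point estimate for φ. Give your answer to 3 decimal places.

ℓ'(φ) = 6/φ − 5 − 4φ. Setting this to zero and multiplying by φ: 4φ² + 5φ − 6 = 0.
φ = (−5 + √(5² + 4·4·6)) / (2·4) = (−5 + √121) / 8 = (−5 + 11)/8 = 3/4.
ℓ''(φ) = −6/φ² − 4 < 0, confirming a maximum.

φ̂_MAP = 0.750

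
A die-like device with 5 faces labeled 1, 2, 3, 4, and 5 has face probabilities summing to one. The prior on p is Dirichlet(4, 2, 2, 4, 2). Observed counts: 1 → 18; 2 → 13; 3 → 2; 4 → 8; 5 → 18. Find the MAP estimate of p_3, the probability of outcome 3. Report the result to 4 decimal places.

The posterior is Dirichlet(αᵢ + nᵢ) = Dirichlet(22, 15, 4, 12, 20).
For a Dirichlet(a₁,…,a_K) with all aᵢ > 1, the mode has j-th component (aⱼ − 1)/(Σaᵢ − K).
Here Σaᵢ = 73 and K = 5, so p_3 = (4 − 1)/(73 − 5) = 3/68 ≈ 0.0441.

MAP estimate: 0.0441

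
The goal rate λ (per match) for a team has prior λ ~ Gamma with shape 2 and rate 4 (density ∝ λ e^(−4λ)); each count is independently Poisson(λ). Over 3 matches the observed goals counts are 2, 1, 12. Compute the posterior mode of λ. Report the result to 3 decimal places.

Σxᵢ = 2+1+12 = 15, with n = 3.
Posterior ∝ λe^(−4λ) · λ^15e^(−3λ) = λ^16e^(−7λ), i.e. Gamma(shape=17, rate=7).
The mode of a Gamma(a, b) with a ≥ 1 (shape–rate) is (a−1)/b = 16/7 ≈ 2.286.

λ̂_MAP = 2.286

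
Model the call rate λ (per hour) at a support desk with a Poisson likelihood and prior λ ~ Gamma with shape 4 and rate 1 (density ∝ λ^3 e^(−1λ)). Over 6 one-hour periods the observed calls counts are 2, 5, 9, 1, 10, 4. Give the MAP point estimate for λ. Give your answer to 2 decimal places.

Σxᵢ = 2+5+9+1+10+4 = 31, with n = 6.
Posterior ∝ λ^3e^(−1λ) · λ^31e^(−6λ) = λ^34e^(−7λ), i.e. Gamma(shape=35, rate=7).
The mode of a Gamma(a, b) with a ≥ 1 (shape–rate) is (a−1)/b = 34/7 ≈ 4.86.

λ̂_MAP = 4.86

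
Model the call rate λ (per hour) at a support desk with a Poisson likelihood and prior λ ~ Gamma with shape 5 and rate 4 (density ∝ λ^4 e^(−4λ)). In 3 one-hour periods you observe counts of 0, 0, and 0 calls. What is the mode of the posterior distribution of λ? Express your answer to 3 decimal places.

λ̂_MAP = 0.571

Σxᵢ = 0+0+0 = 0, with n = 3.
Posterior ∝ λ^4e^(−4λ) · 1e^(−3λ) = λ^4e^(−7λ), i.e. Gamma(shape=5, rate=7).
The mode of a Gamma(a, b) with a ≥ 1 (shape–rate) is (a−1)/b = 4/7 ≈ 0.571.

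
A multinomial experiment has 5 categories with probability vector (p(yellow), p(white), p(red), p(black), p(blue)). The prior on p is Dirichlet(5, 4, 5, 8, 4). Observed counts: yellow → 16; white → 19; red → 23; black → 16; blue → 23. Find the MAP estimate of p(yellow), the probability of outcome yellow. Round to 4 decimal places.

The posterior is Dirichlet(αᵢ + nᵢ) = Dirichlet(21, 23, 28, 24, 27).
For a Dirichlet(a₁,…,a_K) with all aᵢ > 1, the mode has j-th component (aⱼ − 1)/(Σaᵢ − K).
Here Σaᵢ = 123 and K = 5, so p(yellow) = (21 − 1)/(123 − 5) = 20/118 ≈ 0.1695.

MAP estimate of p(yellow) = 0.1695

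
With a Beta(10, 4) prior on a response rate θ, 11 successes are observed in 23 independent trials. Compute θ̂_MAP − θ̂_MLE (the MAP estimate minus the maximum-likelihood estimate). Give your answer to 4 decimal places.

Posterior is Beta(21, 16); MAP = (21−1)/(37−2) = 20/35 ≈ 0.57143.
MLE ignores the prior: θ̂_MLE = k/n = 11/23 ≈ 0.47826.
Difference = 20/35 − 11/23 = 15/161 ≈ 0.0932.

MAP − MLE = 0.0932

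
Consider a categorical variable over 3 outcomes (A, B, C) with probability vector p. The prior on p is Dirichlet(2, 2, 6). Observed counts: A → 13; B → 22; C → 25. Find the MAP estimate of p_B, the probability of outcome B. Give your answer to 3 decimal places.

The posterior is Dirichlet(αᵢ + nᵢ) = Dirichlet(15, 24, 31).
For a Dirichlet(a₁,…,a_K) with all aᵢ > 1, the mode has j-th component (aⱼ − 1)/(Σaᵢ − K).
Here Σaᵢ = 70 and K = 3, so p_B = (24 − 1)/(70 − 3) = 23/67 ≈ 0.343.

MAP estimate of p_B = 0.343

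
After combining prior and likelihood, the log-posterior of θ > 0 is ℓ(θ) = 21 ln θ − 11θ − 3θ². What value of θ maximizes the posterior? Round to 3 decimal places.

θ̂_MAP = 1.167

ℓ'(θ) = 21/θ − 11 − 6θ. Setting this to zero and multiplying by θ: 6θ² + 11θ − 21 = 0.
θ = (−11 + √(11² + 4·6·21)) / (2·6) = (−11 + √625) / 12 = (−11 + 25)/12 = 7/6.
ℓ''(θ) = −21/θ² − 6 < 0, confirming a maximum.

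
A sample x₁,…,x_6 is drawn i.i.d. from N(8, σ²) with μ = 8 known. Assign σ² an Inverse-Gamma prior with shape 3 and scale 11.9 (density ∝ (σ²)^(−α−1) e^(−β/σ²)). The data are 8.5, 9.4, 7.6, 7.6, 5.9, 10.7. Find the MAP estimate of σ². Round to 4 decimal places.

σ̂²_MAP = 2.7164

Sum of squared deviations about the known mean: SS = (8.5−8)² + (9.4−8)² + (7.6−8)² + (7.6−8)² + (5.9−8)² + (10.7−8)² = 14.23.
The Normal likelihood contributes (σ²)^(−n/2) exp(−SS/(2σ²)), so the posterior is Inverse-Gamma(α + n/2, β + SS/2) = Inverse-Gamma(6, 19.015).
The mode of Inverse-Gamma(a, b) is b/(a+1) = 19.015/7 ≈ 2.7164.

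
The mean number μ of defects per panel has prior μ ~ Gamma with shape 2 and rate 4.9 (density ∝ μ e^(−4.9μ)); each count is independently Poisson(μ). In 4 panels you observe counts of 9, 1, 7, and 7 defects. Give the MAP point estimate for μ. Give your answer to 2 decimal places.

Σxᵢ = 9+1+7+7 = 24, with n = 4.
Posterior ∝ μe^(−4.9μ) · μ^24e^(−4μ) = μ^25e^(−8.9μ), i.e. Gamma(shape=26, rate=8.9).
The mode of a Gamma(a, b) with a ≥ 1 (shape–rate) is (a−1)/b = 25/8.9 ≈ 2.81.

μ̂_MAP = 2.81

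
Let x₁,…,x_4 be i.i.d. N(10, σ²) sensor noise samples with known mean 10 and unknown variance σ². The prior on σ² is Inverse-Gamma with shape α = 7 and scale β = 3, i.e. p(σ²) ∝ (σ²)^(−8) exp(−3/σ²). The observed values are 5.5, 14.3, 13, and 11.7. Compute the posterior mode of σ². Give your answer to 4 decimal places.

σ̂²_MAP = 2.8315

Sum of squared deviations about the known mean: SS = (5.5−10)² + (14.3−10)² + (13−10)² + (11.7−10)² = 50.63.
The Normal likelihood contributes (σ²)^(−n/2) exp(−SS/(2σ²)), so the posterior is Inverse-Gamma(α + n/2, β + SS/2) = Inverse-Gamma(9, 28.315).
The mode of Inverse-Gamma(a, b) is b/(a+1) = 28.315/10 ≈ 2.8315.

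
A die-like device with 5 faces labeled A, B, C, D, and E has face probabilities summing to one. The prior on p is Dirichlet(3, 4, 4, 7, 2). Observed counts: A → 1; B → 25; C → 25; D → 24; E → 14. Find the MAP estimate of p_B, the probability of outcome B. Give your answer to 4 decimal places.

MAP estimate of p_B = 0.2692

The posterior is Dirichlet(αᵢ + nᵢ) = Dirichlet(4, 29, 29, 31, 16).
For a Dirichlet(a₁,…,a_K) with all aᵢ > 1, the mode has j-th component (aⱼ − 1)/(Σaᵢ − K).
Here Σaᵢ = 109 and K = 5, so p_B = (29 − 1)/(109 − 5) = 28/104 ≈ 0.2692.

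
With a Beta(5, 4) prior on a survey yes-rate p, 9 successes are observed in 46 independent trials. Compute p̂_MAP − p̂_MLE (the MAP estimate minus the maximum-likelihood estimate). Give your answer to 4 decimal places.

Posterior is Beta(14, 41); MAP = (14−1)/(55−2) = 13/53 ≈ 0.24528.
MLE ignores the prior: p̂_MLE = k/n = 9/46 ≈ 0.19565.
Difference = 13/53 − 9/46 = 121/2438 ≈ 0.0496.

MAP − MLE = 0.0496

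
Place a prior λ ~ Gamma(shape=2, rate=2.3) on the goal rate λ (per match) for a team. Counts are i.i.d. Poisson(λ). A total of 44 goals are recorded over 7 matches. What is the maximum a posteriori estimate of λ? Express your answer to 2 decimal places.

λ̂_MAP = 4.84

Σxᵢ = 44, n = 7.
Posterior ∝ λe^(−2.3λ) · λ^44e^(−7λ) = λ^45e^(−9.3λ), i.e. Gamma(shape=46, rate=9.3).
The mode of a Gamma(a, b) with a ≥ 1 (shape–rate) is (a−1)/b = 45/9.3 ≈ 4.84.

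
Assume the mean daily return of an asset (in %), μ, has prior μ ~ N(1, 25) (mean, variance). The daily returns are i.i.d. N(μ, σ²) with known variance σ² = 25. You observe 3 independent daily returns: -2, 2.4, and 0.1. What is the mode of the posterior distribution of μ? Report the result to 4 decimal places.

μ̂_MAP = 0.3750

n = 3; x̄ = ((-2) + 2.4 + 0.1)/3 = 0.5/3 = 1/6 ≈ 0.1667.
For a Normal prior and Normal likelihood with known variance, the posterior is Normal; its mode equals its mean, the precision-weighted average.
Prior precision 1/σ₀² = 1/25 = 0.04; data precision n/σ² = 3/25 = 0.12.
μ̂ = (0.04·1 + 0.12·(1/6)) / (0.04 + 0.12) = 0.06/0.16 = 0.3750.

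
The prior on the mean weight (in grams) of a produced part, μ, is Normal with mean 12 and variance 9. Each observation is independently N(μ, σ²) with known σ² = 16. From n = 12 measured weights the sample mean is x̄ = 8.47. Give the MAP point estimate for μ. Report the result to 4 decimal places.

μ̂_MAP = 8.9255

n = 12, x̄ = 8.47.
For a Normal prior and Normal likelihood with known variance, the posterior is Normal; its mode equals its mean, the precision-weighted average.
Prior precision 1/σ₀² = 1/9; data precision n/σ² = 12/16 = 0.75.
μ̂ = ((1/9)·12 + 0.75·8.47) / (1/9 + 0.75) = (9223/1200)/(31/36) = 27669/3100 ≈ 8.9255.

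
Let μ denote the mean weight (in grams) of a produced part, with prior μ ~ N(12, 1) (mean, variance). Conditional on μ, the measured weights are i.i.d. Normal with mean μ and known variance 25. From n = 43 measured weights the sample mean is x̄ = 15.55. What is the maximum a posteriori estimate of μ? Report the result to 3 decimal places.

μ̂_MAP = 14.245

n = 43, x̄ = 15.55.
For a Normal prior and Normal likelihood with known variance, the posterior is Normal; its mode equals its mean, the precision-weighted average.
Prior precision 1/σ₀² = 1/1 = 1; data precision n/σ² = 43/25 = 1.72.
μ̂ = (1·12 + 1.72·15.55) / (1 + 1.72) = 38.746/2.72 = 19373/1360 ≈ 14.245.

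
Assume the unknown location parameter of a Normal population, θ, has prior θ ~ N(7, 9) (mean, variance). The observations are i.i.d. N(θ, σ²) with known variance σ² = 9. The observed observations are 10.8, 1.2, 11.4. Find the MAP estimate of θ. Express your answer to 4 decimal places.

n = 3; x̄ = (10.8 + 1.2 + 11.4)/3 = 23.4/3 = 7.8.
For a Normal prior and Normal likelihood with known variance, the posterior is Normal; its mode equals its mean, the precision-weighted average.
Prior precision 1/σ₀² = 1/9; data precision n/σ² = 3/9 = 1/3.
θ̂ = ((1/9)·7 + (1/3)·7.8) / (1/9 + 1/3) = (152/45)/(4/9) = 7.6000.

θ̂_MAP = 7.6000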